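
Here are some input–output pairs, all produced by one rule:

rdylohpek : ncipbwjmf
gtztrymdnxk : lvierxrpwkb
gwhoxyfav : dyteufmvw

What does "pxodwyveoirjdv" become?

hbtnvmbuwtcmgp

In each case the input is transformed by: shift every letter 2 places backward in the alphabet (wrapping around), then move the last 3 characters to the front (rotate right by 3).
Doing the same to "pxodwyveoirjdv": "hbtnvmbuwtcmgp".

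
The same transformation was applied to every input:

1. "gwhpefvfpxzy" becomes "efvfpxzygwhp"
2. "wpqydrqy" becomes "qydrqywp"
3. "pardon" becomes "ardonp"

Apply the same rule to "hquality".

In each case the input is transformed by: move the last 2 characters to the front (rotate right by 2), then swap the front and back halves of the string.
Starting from "hquality": after the first operation, "tyhquali"; after the second, "ualityhq".
(Check on "wpqydrqy": → "qywpqydr" → "qydrqywp" ✓)

ualityhq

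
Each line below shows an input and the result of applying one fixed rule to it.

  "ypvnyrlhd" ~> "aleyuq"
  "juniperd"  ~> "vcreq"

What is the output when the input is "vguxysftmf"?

The rule is to shift every letter 13 places forward in the alphabet (wrapping around) — i.e. ROT13, then delete the first 3 characters.
Working it through for "vguxysftmf": intermediate "ithklfsgzs", final "klfsgzs".

klfsgzs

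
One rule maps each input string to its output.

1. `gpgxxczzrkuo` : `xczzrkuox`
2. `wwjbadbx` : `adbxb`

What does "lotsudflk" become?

udflks

What's happening: delete the first 3 characters, then move the first character to the end.
"lotsudflk" → "sudflk" → "udflks".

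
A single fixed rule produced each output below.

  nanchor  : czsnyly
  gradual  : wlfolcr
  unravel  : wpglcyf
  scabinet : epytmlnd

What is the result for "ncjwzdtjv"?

In each case the input is transformed by: shift every letter 11 places forward in the alphabet (wrapping around), then reverse the string.
On "ncjwzdtjv": the first step gives "ynuhkoeug", and the second then gives "gueokhuny".

gueokhuny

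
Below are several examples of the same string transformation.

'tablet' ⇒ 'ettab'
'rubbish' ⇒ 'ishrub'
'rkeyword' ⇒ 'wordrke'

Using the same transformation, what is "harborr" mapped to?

orrhar

Each output is the input with this applied: move the first 3 characters to the end (rotate left by 3), then delete the first character.
"harborr" → "borrhar" → "orrhar".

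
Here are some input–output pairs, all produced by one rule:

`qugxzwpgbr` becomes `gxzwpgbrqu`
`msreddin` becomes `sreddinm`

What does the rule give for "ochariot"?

Each output is the input with this applied: swap the front and back halves of the string, then move the last 3 characters to the front (rotate right by 3).
"ochariot" → "riotocha" → "charioto".

charioto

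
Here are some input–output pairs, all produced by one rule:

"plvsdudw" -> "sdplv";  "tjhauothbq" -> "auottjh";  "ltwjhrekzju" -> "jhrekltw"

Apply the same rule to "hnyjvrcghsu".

In each case the input is transformed by: delete the last 3 characters, then move the first 3 characters to the end (rotate left by 3).
Applying that to "hnyjvrcghsu" gives "jvrcghny".

jvrcghny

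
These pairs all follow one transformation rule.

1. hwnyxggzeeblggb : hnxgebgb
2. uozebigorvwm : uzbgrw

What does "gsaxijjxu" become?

gaiju

Each output is the input with this applied: keep every other character starting from the first (positions 1st, 3rd, 5th, ...).
Applying that to "gsaxijjxu" gives "gaiju".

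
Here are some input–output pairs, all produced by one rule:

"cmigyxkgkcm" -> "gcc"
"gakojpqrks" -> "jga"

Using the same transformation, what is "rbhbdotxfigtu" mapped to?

dbb

The pattern: sort the characters into reverse alphabetical order, then keep only the last 3 characters.
"rbhbdotxfigtu" → "xuttroihgfdbb" → "dbb".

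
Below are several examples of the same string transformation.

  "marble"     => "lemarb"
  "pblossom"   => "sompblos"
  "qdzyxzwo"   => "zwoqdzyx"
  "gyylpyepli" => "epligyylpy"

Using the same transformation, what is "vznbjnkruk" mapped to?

The transformation: swap the front and back halves of the string, then move the first character to the end.
"vznbjnkruk" → "nkrukvznbj" → "krukvznbjn".

krukvznbjn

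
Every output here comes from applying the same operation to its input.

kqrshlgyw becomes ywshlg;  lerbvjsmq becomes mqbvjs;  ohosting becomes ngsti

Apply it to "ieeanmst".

The rule is to delete the first 3 characters, then move the last 2 characters to the front (rotate right by 2).
"ieeanmst" → "stanm".

stanm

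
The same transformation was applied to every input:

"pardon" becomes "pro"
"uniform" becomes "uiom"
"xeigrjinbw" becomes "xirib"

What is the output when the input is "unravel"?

What's happening: keep every other character starting from the first (positions 1st, 3rd, 5th, ...).
Doing the same to "unravel": "urvl".

urvl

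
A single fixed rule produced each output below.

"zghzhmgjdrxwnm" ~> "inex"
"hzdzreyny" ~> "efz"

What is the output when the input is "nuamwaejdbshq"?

bbei

The pattern: keep one character in every 3, starting at position 3 (positions 3rd, 6th, 9th, ...), then shift every letter 1 place forward in the alphabet (wrapping around).
"nuamwaejdbshq" → "aadh" → "bbei".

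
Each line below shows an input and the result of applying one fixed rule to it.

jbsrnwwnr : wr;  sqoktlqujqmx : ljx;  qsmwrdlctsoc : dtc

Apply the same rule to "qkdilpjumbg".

pm

Looking at the pairs, the operation is to keep one character in every 3, starting at position 3 (positions 3rd, 6th, 9th, ...), then delete the first character.
For "qkdilpjumbg" the result is "pm".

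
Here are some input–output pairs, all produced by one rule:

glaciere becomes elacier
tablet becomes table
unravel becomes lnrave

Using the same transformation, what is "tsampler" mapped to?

rsample

What's happening: delete the first character, then move the last character to the front.
Starting from "tsampler": after the first operation, "sampler"; after the second, "rsample".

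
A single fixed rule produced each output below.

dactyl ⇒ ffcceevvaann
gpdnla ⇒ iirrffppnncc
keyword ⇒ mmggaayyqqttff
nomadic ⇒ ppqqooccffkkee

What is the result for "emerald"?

ggooggttccnnff

The rule is to double every character, then shift every letter 2 places forward in the alphabet (wrapping around).
"emerald" → "eemmeerraalldd" → "ggooggttccnnff".
(Check on "gpdnla": → "ggppddnnllaa" → "iirrffppnncc" ✓)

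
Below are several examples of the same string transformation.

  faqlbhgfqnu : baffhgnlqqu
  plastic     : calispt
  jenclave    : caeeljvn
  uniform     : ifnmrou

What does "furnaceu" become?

Each output is the input with this applied: sort the characters into alphabetical order, then swap each adjacent pair of characters (1↔2, 3↔4, ...).
"furnaceu" → "acefnruu" → "cafernuu".

cafernuu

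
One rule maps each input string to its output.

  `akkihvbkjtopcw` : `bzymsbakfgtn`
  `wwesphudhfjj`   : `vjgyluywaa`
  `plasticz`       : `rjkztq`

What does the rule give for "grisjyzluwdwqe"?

zjapqclnunhv

In each case the input is transformed by: shift every letter 9 places backward in the alphabet (wrapping around), then delete the first 2 characters.
Applying both steps to "grisjyzluwdwqe": "xizjapqclnunhv", then "zjapqclnunhv".
(Check on "akkihvbkjtopcw": → "rbbzymsbakfgtn" → "bzymsbakfgtn" ✓)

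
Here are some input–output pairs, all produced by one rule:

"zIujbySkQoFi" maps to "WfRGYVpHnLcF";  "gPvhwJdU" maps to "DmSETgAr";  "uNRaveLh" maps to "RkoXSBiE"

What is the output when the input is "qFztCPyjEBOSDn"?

The rule is to shift every letter 3 places backward in the alphabet (wrapping around), then flip the case of every letter.
Working it through for "qFztCPyjEBOSDn": intermediate "nCwqZMvgBYLPAk", final "NcWQzmVGbylpaK".

NcWQzmVGbylpaK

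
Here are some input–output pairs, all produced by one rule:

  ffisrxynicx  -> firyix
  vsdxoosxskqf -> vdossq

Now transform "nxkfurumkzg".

Rule — keep every other character starting from the first (positions 1st, 3rd, 5th, ...).
"nxkfurumkzg" → "nkuukg".

nkuukg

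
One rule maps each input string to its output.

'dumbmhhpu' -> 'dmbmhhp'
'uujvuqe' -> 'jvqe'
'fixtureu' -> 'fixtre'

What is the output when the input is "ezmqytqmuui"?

ezmqytqmi

Rule — remove every "u".
For "ezmqytqmuui" the result is "ezmqytqmi".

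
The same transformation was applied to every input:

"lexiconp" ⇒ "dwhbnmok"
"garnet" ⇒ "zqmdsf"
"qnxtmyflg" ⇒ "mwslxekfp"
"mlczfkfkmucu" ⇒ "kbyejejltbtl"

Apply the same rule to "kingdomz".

The rule is to move the first character to the end, then shift every letter 1 place backward in the alphabet (wrapping around).
For "kingdomz", step one produces "ingdomzk"; step two turns that into "hmfcnlyj".
(Check on "garnet": → "arnetg" → "zqmdsf" ✓)

hmfcnlyj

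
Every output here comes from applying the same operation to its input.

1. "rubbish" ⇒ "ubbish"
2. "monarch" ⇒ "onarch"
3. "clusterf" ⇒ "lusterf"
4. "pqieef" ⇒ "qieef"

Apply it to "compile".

The rule is to delete the first character.
Doing the same to "compile": "ompile".

ompile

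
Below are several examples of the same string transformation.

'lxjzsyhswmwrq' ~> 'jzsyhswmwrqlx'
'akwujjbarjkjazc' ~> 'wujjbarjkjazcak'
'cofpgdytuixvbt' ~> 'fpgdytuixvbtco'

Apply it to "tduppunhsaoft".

In each case the input is transformed by: move the first 2 characters to the end (rotate left by 2).
For "tduppunhsaoft" the result is "uppunhsaofttd".

uppunhsaofttd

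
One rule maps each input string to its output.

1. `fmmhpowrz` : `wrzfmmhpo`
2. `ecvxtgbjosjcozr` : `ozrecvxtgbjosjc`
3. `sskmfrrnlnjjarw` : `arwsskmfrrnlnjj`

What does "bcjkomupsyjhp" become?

Rule — move the last 3 characters to the front (rotate right by 3).
So "bcjkomupsyjhp" becomes "jhpbcjkomupsy".

jhpbcjkomupsy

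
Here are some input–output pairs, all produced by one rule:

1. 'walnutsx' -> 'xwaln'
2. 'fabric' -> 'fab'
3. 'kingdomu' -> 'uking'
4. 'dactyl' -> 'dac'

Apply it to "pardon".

What's happening: swap the front and back halves of the string, then delete the first 3 characters.
Working it through for "pardon": intermediate "donpar", final "par".

par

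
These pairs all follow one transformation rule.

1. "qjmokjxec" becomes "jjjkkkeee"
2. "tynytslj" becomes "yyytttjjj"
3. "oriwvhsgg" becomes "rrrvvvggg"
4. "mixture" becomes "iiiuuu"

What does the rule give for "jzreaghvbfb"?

Each output is the input with this applied: keep one character in every 3, starting at position 2 (positions 2nd, 5th, 8th, ...), then repeat every character 3 times.
Applying that to "jzreaghvbfb" gives "zzzaaavvvbbb".
(Check on "qjmokjxec": → "jke" → "jjjkkkeee" ✓)

zzzaaavvvbbb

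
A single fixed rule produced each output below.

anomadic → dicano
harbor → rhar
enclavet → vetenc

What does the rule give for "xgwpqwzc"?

wzcxgw

Each output is the input with this applied: move the first 3 characters to the end (rotate left by 3), then delete the first 2 characters.
"xgwpqwzc" → "pqwzcxgw" → "wzcxgw".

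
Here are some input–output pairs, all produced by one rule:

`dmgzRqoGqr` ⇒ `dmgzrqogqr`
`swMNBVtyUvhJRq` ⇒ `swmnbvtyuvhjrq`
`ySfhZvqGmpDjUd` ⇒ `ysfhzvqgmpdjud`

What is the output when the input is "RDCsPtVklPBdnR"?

rdcsptvklpbdnr

The pattern: convert every letter to lowercase.
Doing the same to "RDCsPtVklPBdnR": "rdcsptvklpbdnr".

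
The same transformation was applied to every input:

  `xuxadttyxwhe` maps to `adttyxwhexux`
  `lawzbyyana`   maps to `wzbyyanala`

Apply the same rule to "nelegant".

Rule — move the last 3 characters to the front (rotate right by 3), then swap the front and back halves of the string.
Applying both steps to "nelegant": "antneleg", then "elegantn".

elegantn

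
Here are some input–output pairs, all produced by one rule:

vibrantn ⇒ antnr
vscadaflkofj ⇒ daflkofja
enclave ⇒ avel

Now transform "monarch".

The pattern: delete the first 3 characters, then move the first character to the end.
"monarch" → "arch" → "rcha".
(Check on "vscadaflkofj": → "adaflkofj" → "daflkofja" ✓)

rcha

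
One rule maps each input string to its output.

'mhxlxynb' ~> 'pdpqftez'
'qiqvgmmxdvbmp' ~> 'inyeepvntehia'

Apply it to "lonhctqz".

Looking at the pairs, the operation is to move the first 2 characters to the end (rotate left by 2), then shift every letter 8 places backward in the alphabet (wrapping around).
Applying both steps to "lonhctqz": "nhctqzlo", then "fzulirdg".

fzulirdg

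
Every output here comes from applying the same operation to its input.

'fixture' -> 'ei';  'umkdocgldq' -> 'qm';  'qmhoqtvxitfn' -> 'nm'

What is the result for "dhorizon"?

The rule is to swap the first and last characters, then keep only the first 2 characters.
Working it through for "dhorizon": intermediate "nhorizod", final "nh".

nh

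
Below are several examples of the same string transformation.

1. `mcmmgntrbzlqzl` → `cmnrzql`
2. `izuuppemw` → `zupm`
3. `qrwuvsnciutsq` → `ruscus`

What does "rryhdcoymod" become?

What's happening: keep every other character starting from the second (positions 2nd, 4th, 6th, ...).
So "rryhdcoymod" becomes "rhcyo".

rhcyo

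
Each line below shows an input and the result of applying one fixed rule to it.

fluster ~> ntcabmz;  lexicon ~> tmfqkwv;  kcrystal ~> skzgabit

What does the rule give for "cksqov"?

Rule — shift every letter 8 places forward in the alphabet (wrapping around).
For "cksqov" the result is "ksaywd".

ksaywd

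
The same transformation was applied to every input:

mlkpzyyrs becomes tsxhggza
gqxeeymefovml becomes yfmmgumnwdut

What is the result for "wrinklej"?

zqvstmr

What's happening: shift every letter 8 places forward in the alphabet (wrapping around), then delete the first character.
"wrinklej" → "ezqvstmr" → "zqvstmr".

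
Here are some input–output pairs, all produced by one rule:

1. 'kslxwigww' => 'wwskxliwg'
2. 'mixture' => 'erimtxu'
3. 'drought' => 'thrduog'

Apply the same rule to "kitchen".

Each output is the input with this applied: move the last 2 characters to the front (rotate right by 2), then swap each adjacent pair of characters (1↔2, 3↔4, ...).
Starting from "kitchen": after the first operation, "enkitch"; after the second, "neikcth".

neikcth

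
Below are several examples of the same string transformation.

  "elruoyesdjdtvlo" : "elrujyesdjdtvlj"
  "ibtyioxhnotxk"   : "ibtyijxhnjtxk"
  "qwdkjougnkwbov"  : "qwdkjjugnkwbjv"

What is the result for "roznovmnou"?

The transformation: replace every "o" with "j".
For "roznovmnou" the result is "rjznjvmnju".

rjznjvmnju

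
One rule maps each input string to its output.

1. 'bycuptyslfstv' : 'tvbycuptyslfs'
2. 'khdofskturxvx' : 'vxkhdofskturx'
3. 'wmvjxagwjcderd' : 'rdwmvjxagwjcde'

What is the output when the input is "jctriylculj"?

The transformation: move the last 2 characters to the front (rotate right by 2).
"jctriylculj" → "ljjctriylcu".

ljjctriylcu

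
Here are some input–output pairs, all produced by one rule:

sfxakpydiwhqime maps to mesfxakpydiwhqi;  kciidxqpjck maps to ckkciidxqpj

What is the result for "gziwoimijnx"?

nxgziwoimij

The transformation: move the last 2 characters to the front (rotate right by 2).
For "gziwoimijnx" the result is "nxgziwoimij".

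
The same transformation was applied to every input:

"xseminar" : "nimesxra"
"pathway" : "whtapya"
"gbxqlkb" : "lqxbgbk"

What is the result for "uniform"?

ofinumr

Each output is the input with this applied: move the last 2 characters to the front (rotate right by 2), then reverse the string.
Working it through for "uniform": intermediate "rmunifo", final "ofinumr".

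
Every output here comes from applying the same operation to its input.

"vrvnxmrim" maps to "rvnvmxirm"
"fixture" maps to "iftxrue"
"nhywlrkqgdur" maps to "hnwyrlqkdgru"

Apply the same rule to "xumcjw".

Rule — swap each adjacent pair of characters (1↔2, 3↔4, ...).
On "xumcjw" that produces "uxcmwj".

uxcmwj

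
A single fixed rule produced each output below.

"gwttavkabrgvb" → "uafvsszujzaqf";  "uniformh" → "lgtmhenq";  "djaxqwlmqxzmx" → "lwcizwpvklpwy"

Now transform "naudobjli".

khmztcnai

The transformation: move the last 2 characters to the front (rotate right by 2), then shift every letter 1 place backward in the alphabet (wrapping around).
On "naudobjli": the first step gives "linaudobj", and the second then gives "khmztcnai".
(Check on "gwttavkabrgvb": → "vbgwttavkabrg" → "uafvsszujzaqf" ✓)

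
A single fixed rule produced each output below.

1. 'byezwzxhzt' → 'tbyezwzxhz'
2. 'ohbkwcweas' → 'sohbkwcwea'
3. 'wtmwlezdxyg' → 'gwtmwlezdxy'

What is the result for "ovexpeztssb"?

Each output is the input with this applied: move the last character to the front.
So "ovexpeztssb" becomes "bovexpeztss".

bovexpeztss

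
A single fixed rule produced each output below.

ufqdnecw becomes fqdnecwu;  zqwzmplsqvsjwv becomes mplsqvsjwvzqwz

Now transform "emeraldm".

meraldme

Rule — swap the front and back halves of the string, then move the last 3 characters to the front (rotate right by 3).
Working it through for "emeraldm": intermediate "aldmemer", final "meraldme".
(Check on "zqwzmplsqvsjwv": → "sqvsjwvzqwzmpl" → "mplsqvsjwvzqwz" ✓)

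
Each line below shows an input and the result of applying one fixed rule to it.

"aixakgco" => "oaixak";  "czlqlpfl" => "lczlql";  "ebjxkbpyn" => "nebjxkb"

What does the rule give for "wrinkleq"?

qwrink

In each case the input is transformed by: move the last 3 characters to the front (rotate right by 3), then delete the first 2 characters.
For "wrinkleq", step one produces "leqwrink"; step two turns that into "qwrink".
(Check on "aixakgco": → "gcoaixak" → "oaixak" ✓)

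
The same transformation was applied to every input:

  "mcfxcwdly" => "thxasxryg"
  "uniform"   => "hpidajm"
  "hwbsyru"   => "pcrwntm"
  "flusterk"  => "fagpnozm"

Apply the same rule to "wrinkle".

zrmdifg

Rule — move the last character to the front, then shift every letter 5 places backward in the alphabet (wrapping around).
So "wrinkle" becomes "zrmdifg".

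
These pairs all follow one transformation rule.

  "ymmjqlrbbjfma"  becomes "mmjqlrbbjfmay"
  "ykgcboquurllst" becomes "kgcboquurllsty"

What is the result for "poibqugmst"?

Looking at the pairs, the operation is to move the first character to the end.
Applying that to "poibqugmst" gives "oibqugmstp".

oibqugmstp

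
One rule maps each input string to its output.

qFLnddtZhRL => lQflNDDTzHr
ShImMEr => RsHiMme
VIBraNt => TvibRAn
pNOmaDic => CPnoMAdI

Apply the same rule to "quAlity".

YQUaLIT

The rule is to move the last character to the front, then flip the case of every letter.
For "quAlity", step one produces "yquAlit"; step two turns that into "YQUaLIT".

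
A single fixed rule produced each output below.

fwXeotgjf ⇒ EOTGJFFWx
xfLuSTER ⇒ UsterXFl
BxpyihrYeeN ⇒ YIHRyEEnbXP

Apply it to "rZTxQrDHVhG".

Looking at the pairs, the operation is to move the first 3 characters to the end (rotate left by 3), then flip the case of every letter.
Applying both steps to "rZTxQrDHVhG": "xQrDHVhGrZT", then "XqRdhvHgRzt".
(Check on "xfLuSTER": → "uSTERxfL" → "UsterXFl" ✓)

XqRdhvHgRzt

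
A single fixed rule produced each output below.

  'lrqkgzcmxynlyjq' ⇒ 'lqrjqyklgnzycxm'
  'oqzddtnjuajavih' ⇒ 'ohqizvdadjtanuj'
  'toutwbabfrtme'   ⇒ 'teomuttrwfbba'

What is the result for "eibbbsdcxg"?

egixbcbdbs

Rule — take characters alternately from the front and the back (1st, last, 2nd, 2nd-last, ...).
On "eibbbsdcxg" that produces "egixbcbdbs".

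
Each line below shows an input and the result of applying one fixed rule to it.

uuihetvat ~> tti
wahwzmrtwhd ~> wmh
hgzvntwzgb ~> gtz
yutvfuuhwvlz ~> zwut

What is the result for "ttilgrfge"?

eri

Rule — keep one character in every 3, starting at position 3 (positions 3rd, 6th, 9th, ...), then reverse the string.
"ttilgrfge" → "ire" → "eri".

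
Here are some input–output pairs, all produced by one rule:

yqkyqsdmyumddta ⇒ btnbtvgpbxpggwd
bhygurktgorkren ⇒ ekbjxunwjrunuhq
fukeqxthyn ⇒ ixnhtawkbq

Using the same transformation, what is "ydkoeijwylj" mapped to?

bgnrhlmzbom

The transformation: shift every letter 3 places forward in the alphabet (wrapping around).
On "ydkoeijwylj" that produces "bgnrhlmzbom".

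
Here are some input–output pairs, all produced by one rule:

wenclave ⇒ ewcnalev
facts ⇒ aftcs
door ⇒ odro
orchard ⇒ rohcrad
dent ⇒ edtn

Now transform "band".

abdn

Rule — swap each adjacent pair of characters (1↔2, 3↔4, ...).
So "band" becomes "abdn".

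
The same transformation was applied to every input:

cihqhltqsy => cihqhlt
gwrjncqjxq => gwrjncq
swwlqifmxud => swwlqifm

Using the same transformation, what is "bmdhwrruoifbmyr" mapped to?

The pattern: delete the last 3 characters.
"bmdhwrruoifbmyr" → "bmdhwrruoifb".

bmdhwrruoifb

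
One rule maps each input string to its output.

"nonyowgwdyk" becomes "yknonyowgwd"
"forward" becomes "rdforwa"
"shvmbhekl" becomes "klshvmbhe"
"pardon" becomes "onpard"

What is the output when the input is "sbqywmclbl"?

Looking at the pairs, the operation is to move the last 2 characters to the front (rotate right by 2).
Doing the same to "sbqywmclbl": "blsbqywmcl".

blsbqywmcl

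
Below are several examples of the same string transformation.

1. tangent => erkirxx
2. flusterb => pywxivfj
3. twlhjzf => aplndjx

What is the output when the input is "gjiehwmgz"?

The rule is to shift every letter 4 places forward in the alphabet (wrapping around), then move the first character to the end.
Working it through for "gjiehwmgz": intermediate "knmilaqkd", final "nmilaqkdk".

nmilaqkdk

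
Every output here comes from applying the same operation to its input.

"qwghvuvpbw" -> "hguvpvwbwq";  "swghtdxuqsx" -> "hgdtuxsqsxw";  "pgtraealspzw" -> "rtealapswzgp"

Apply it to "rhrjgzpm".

The transformation: move the first 2 characters to the end (rotate left by 2), then swap each adjacent pair of characters (1↔2, 3↔4, ...).
Starting from "rhrjgzpm": after the first operation, "rjgzpmrh"; after the second, "jrzgmphr".

jrzgmphr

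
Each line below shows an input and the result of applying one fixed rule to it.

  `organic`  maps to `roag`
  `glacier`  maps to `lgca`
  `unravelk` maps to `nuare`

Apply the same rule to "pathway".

The pattern: swap each adjacent pair of characters (1↔2, 3↔4, ...), then delete the last 3 characters.
Applying both steps to "pathway": "aphtawy", then "apht".

apht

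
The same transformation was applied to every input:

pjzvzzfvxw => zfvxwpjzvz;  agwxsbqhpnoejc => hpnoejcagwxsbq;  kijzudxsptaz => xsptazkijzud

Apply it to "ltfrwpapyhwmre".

pyhwmreltfrwpa

Each output is the input with this applied: swap the front and back halves of the string.
Applying that to "ltfrwpapyhwmre" gives "pyhwmreltfrwpa".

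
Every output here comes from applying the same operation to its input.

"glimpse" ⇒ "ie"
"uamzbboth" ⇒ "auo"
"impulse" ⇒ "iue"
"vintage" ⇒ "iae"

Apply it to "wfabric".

ai

The transformation: swap each adjacent pair of characters (1↔2, 3↔4, ...), then keep only the vowels.
For "wfabric" the result is "ai".
(Check on "uamzbboth": → "auzmbbtoh" → "auo" ✓)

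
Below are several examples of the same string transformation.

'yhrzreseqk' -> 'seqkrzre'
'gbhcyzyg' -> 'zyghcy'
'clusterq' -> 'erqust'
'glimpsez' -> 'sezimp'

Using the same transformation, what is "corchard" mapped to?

ardrch

What's happening: delete the first 2 characters, then swap the front and back halves of the string.
Working it through for "corchard": intermediate "rchard", final "ardrch".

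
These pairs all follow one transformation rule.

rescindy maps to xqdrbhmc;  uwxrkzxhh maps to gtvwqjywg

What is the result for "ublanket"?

stakzmjd

In each case the input is transformed by: move the last character to the front, then shift every letter 1 place backward in the alphabet (wrapping around).
For "ublanket" the result is "stakzmjd".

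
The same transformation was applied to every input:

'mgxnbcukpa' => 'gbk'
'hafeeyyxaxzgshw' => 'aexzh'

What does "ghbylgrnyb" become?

In each case the input is transformed by: keep one character in every 3, starting at position 2 (positions 2nd, 5th, 8th, ...).
For "ghbylgrnyb" the result is "hln".

hln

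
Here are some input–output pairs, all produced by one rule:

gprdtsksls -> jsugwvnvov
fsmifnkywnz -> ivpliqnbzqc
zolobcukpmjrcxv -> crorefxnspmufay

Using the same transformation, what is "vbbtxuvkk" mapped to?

yeewaxynn

In each case the input is transformed by: shift every letter 3 places forward in the alphabet (wrapping around).
Doing the same to "vbbtxuvkk": "yeewaxynn".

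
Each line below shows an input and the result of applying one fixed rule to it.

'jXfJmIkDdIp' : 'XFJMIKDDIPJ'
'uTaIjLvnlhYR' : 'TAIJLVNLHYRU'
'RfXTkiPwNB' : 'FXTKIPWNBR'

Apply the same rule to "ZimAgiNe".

In each case the input is transformed by: move the first character to the end, then convert every letter to uppercase.
On "ZimAgiNe": the first step gives "imAgiNeZ", and the second then gives "IMAGINEZ".
(Check on "uTaIjLvnlhYR": → "TaIjLvnlhYRu" → "TAIJLVNLHYRU" ✓)

IMAGINEZ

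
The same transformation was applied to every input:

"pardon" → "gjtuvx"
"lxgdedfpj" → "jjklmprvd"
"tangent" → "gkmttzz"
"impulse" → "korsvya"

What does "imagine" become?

gkmoost

Each output is the input with this applied: sort the characters into alphabetical order, then shift every letter 6 places forward in the alphabet (wrapping around).
On "imagine": the first step gives "aegiimn", and the second then gives "gkmoost".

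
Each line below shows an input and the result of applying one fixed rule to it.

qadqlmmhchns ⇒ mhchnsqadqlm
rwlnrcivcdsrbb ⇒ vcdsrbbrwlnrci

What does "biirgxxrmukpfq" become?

The transformation: swap the front and back halves of the string.
"biirgxxrmukpfq" → "rmukpfqbiirgxx".

rmukpfqbiirgxx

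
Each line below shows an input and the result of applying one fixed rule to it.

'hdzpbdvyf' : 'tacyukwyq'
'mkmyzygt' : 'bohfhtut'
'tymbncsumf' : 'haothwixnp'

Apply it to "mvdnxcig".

dbhqyisx

The pattern: move the last 2 characters to the front (rotate right by 2), then shift every letter 5 places backward in the alphabet (wrapping around).
"mvdnxcig" → "igmvdnxc" → "dbhqyisx".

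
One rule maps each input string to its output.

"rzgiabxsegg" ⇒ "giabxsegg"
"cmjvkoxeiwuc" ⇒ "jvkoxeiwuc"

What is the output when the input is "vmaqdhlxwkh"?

aqdhlxwkh

Rule — delete the first 2 characters.
On "vmaqdhlxwkh" that produces "aqdhlxwkh".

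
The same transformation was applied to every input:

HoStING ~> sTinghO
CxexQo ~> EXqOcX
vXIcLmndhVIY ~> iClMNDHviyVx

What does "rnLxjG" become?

The transformation: flip the case of every letter, then move the first 2 characters to the end (rotate left by 2).
For "rnLxjG", step one produces "RNlXJg"; step two turns that into "lXJgRN".

lXJgRN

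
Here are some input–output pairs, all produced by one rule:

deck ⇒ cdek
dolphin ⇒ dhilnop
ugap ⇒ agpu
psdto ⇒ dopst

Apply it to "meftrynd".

In each case the input is transformed by: sort the characters into alphabetical order.
Applying that to "meftrynd" gives "defmnrty".

defmnrty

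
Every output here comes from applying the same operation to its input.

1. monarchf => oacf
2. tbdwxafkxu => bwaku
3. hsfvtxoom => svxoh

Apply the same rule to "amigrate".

mgae

Looking at the pairs, the operation is to move the first character to the end, then keep every other character starting from the first (positions 1st, 3rd, 5th, ...).
"amigrate" → "migratea" → "mgae".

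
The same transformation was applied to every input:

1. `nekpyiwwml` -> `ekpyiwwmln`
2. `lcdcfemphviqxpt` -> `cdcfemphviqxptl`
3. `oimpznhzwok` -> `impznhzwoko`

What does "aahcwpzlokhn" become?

The transformation: move the first character to the end.
"aahcwpzlokhn" → "ahcwpzlokhna".

ahcwpzlokhna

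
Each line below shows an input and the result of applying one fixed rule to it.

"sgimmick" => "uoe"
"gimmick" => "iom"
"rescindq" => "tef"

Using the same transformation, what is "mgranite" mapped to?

The rule is to keep one character in every 3, starting at position 1 (positions 1st, 4th, 7th, ...), then shift every letter 2 places forward in the alphabet (wrapping around).
For "mgranite", step one produces "mat"; step two turns that into "ocv".
(Check on "gimmick": → "gmk" → "iom" ✓)

ocv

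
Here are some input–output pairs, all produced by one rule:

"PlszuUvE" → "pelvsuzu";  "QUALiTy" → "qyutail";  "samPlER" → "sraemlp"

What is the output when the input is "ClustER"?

In each case the input is transformed by: take characters alternately from the front and the back (1st, last, 2nd, 2nd-last, ...), then convert every letter to lowercase.
For "ClustER", step one produces "CRlEuts"; step two turns that into "crleuts".
(Check on "PlszuUvE": → "PElvsUzu" → "pelvsuzu" ✓)

crleuts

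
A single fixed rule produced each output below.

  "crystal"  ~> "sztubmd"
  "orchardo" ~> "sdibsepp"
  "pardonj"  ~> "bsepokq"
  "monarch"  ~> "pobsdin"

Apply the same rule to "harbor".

Each output is the input with this applied: shift every letter 1 place forward in the alphabet (wrapping around), then move the first character to the end.
So "harbor" becomes "bscpsi".

bscpsi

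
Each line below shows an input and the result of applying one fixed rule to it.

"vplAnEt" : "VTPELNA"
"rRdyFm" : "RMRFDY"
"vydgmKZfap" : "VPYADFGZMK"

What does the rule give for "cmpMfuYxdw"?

Rule — take characters alternately from the front and the back (1st, last, 2nd, 2nd-last, ...), then convert every letter to uppercase.
Starting from "cmpMfuYxdw": after the first operation, "cwmdpxMYfu"; after the second, "CWMDPXMYFU".
(Check on "rRdyFm": → "rmRFdy" → "RMRFDY" ✓)

CWMDPXMYFU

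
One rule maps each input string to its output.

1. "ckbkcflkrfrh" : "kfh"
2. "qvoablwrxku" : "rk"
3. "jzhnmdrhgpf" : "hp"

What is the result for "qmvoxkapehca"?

pha

In each case the input is transformed by: keep every other character starting from the second (positions 2nd, 4th, 6th, ...), then delete the first 3 characters.
On "qmvoxkapehca": the first step gives "mokpha", and the second then gives "pha".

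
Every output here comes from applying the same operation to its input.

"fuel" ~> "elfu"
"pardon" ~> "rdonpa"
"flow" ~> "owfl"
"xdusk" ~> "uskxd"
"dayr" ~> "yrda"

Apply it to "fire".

refi

The transformation: move the first 2 characters to the end (rotate left by 2).
Doing the same to "fire": "refi".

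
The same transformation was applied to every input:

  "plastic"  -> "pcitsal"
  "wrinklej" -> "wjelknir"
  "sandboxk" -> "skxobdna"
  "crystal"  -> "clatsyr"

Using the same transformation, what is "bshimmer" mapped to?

bremmihs

Rule — move the first character to the end, then reverse the string.
On "bshimmer": the first step gives "shimmerb", and the second then gives "bremmihs".
(Check on "wrinklej": → "rinklejw" → "wjelknir" ✓)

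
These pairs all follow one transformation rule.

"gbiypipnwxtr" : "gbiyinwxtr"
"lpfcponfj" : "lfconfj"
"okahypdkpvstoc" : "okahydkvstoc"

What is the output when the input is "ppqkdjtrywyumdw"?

Looking at the pairs, the operation is to remove every "p".
Applying that to "ppqkdjtrywyumdw" gives "qkdjtrywyumdw".

qkdjtrywyumdw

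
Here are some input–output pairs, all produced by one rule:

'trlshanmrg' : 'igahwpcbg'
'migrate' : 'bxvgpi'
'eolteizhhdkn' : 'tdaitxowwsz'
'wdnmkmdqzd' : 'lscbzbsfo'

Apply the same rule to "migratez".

bxvgpit

The transformation: delete the last character, then shift every letter 11 places backward in the alphabet (wrapping around).
Doing the same to "migratez": "bxvgpit".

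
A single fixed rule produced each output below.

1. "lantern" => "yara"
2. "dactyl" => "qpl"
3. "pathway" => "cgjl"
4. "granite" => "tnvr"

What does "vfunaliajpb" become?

In each case the input is transformed by: keep every other character starting from the first (positions 1st, 3rd, 5th, ...), then shift every letter 13 places forward in the alphabet (wrapping around) — i.e. ROT13.
Starting from "vfunaliajpb": after the first operation, "vuaijb"; after the second, "ihnvwo".

ihnvwo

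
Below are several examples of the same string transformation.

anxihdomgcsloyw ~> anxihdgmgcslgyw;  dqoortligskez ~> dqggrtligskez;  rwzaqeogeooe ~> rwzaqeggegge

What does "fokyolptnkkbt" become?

Rule — replace every "o" with "g".
So "fokyolptnkkbt" becomes "fgkyglptnkkbt".

fgkyglptnkkbt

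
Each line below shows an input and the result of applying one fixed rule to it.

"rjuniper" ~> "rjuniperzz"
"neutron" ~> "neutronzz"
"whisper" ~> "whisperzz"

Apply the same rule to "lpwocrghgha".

lpwocrghghazz

In each case the input is transformed by: append "zz".
Applying that to "lpwocrghgha" gives "lpwocrghghazz".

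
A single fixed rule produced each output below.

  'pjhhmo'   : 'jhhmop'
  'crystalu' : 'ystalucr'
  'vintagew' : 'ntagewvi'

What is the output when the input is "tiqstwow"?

qstwowti

Each output is the input with this applied: swap the front and back halves of the string, then move the last 2 characters to the front (rotate right by 2).
Working it through for "tiqstwow": intermediate "twowtiqs", final "qstwowti".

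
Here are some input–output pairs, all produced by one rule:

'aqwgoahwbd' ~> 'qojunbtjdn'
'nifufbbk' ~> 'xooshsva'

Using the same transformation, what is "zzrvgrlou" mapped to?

hbyetiemm

The transformation: shift every letter 13 places forward in the alphabet (wrapping around) — i.e. ROT13, then reverse the string.
Starting from "zzrvgrlou": after the first operation, "mmeiteybh"; after the second, "hbyetiemm".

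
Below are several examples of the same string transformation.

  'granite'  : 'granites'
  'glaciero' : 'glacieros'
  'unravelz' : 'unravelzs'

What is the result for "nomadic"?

nomadics

Each output is the input with this applied: append "s".
So "nomadic" becomes "nomadics".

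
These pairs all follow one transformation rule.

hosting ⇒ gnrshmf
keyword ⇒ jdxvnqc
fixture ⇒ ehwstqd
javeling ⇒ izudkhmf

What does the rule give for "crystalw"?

Rule — shift every letter 1 place backward in the alphabet (wrapping around).
Doing the same to "crystalw": "bqxrszkv".

bqxrszkv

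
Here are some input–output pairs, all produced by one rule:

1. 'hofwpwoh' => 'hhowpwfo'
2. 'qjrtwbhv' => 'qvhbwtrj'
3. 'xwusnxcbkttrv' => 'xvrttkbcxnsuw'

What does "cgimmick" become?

ckcimmig

The pattern: reverse the string, then move the last character to the front.
So "cgimmick" becomes "ckcimmig".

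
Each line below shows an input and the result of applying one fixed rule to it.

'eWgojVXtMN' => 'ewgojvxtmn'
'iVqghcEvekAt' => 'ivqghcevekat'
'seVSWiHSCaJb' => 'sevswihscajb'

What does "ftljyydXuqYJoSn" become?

The rule is to convert every letter to lowercase.
For "ftljyydXuqYJoSn" the result is "ftljyydxuqyjosn".

ftljyydxuqyjosn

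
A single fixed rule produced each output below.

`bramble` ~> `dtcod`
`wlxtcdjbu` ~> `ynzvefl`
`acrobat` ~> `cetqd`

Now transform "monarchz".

oqpcte

In each case the input is transformed by: delete the last 2 characters, then shift every letter 2 places forward in the alphabet (wrapping around).
Applying both steps to "monarchz": "monarc", then "oqpcte".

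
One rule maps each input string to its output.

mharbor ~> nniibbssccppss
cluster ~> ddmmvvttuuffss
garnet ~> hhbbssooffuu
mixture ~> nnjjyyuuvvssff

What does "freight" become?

ggssffjjhhiiuu

The pattern: double every character, then shift every letter 1 place forward in the alphabet (wrapping around).
Starting from "freight": after the first operation, "ffrreeiigghhtt"; after the second, "ggssffjjhhiiuu".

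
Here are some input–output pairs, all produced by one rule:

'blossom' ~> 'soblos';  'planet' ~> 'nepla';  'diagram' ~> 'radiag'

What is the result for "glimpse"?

psglim

The pattern: delete the last character, then move the last 2 characters to the front (rotate right by 2).
Doing the same to "glimpse": "psglim".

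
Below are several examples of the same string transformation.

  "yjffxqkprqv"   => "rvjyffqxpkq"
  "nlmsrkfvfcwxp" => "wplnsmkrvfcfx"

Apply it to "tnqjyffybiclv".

The pattern: swap each adjacent pair of characters (1↔2, 3↔4, ...), then move the last 2 characters to the front (rotate right by 2).
Starting from "tnqjyffybiclv": after the first operation, "ntjqfyyfiblcv"; after the second, "cvntjqfyyfibl".

cvntjqfyyfibl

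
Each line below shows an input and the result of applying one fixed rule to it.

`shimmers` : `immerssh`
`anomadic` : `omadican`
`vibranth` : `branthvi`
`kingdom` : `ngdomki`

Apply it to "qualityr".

What's happening: move the first 2 characters to the end (rotate left by 2).
So "qualityr" becomes "alityrqu".

alityrqu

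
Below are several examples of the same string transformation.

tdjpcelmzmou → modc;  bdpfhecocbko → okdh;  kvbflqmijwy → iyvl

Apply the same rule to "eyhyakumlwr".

mrya

Each output is the input with this applied: keep one character in every 3, starting at position 2 (positions 2nd, 5th, 8th, ...), then move the first 2 characters to the end (rotate left by 2).
Applying that to "eyhyakumlwr" gives "mrya".
(Check on "bdpfhecocbko": → "dhok" → "okdh" ✓)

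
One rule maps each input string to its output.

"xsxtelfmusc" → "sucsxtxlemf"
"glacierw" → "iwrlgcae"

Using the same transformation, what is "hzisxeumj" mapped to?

What's happening: swap each adjacent pair of characters (1↔2, 3↔4, ...), then move the last 3 characters to the front (rotate right by 3).
"hzisxeumj" → "zhsiexmuj" → "mujzhsiex".
(Check on "glacierw": → "lgcaeiwr" → "iwrlgcae" ✓)

mujzhsiex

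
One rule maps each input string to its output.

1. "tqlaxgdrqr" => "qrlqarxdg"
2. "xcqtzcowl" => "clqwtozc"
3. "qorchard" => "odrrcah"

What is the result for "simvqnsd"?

Rule — delete the first character, then take characters alternately from the front and the back (1st, last, 2nd, 2nd-last, ...).
"simvqnsd" → "imvqnsd" → "idmsvnq".

idmsvnq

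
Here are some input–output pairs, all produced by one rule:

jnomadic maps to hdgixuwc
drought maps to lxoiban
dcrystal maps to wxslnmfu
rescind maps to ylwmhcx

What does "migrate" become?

Rule — shift every letter 6 places backward in the alphabet (wrapping around), then swap each adjacent pair of characters (1↔2, 3↔4, ...).
On "migrate" that produces "cglanuy".

cglanuy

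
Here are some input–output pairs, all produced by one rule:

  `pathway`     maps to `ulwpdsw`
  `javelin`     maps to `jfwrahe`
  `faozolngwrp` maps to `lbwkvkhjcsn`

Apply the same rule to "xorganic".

ytkncwje

Each output is the input with this applied: move the last character to the front, then shift every letter 4 places backward in the alphabet (wrapping around).
"xorganic" → "cxorgani" → "ytkncwje".
(Check on "faozolngwrp": → "pfaozolngwr" → "lbwkvkhjcsn" ✓)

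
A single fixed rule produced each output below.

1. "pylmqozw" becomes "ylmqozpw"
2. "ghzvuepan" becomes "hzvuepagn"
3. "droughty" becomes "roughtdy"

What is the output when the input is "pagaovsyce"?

Each output is the input with this applied: swap the first and last characters, then move the first character to the end.
"pagaovsyce" → "eagaovsycp" → "agaovsycpe".
(Check on "pylmqozw": → "wylmqozp" → "ylmqozpw" ✓)

agaovsycpe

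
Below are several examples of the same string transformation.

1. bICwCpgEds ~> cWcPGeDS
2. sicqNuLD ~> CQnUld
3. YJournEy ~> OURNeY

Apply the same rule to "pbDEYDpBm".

What's happening: delete the first 2 characters, then flip the case of every letter.
Applying both steps to "pbDEYDpBm": "DEYDpBm", then "deydPbM".

deydPbM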